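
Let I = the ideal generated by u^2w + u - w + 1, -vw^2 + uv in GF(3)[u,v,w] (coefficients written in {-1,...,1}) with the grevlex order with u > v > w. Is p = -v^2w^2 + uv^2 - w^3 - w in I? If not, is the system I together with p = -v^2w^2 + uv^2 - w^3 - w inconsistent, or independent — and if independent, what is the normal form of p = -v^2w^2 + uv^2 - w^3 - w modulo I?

-v^2w^2 + uv^2 - w^3 - w is independent of I; its normal form modulo I is -w^3 - w.

First compute the reduced Gröbner basis of I by Buchberger's algorithm.
f_1 = u^2w + u - w + 1, LT = u^2w.
f_2 = -vw^2 + uv, LT = vw^2.

S(f_1,f_2): lcm = u^2vw^2. S = u^3v + uvw - vw^2 + vw.
  reduce S modulo (f_1, f_2):
  remainder u^3v + uvw - uv + vw ≠ 0; add h_3 = u^3v + uvw - uv + vw to the basis.

The other S-polynomials (S(f_1,h_3), S(f_2,h_3)) all reduce to 0 modulo the current basis, so we have a Gröbner basis.
Inter-reduce: drop elements whose leading term is divisible by another's, tail-reduce, and make monic.
Reduced Gröbner basis: {u^3v + uvw - uv + vw, u^2w + u - w + 1, vw^2 - uv}.
Label its elements g_1 = u^3v + uvw - uv + vw, g_2 = u^2w + u - w + 1, g_3 = vw^2 - uv.

Reduce p = -v^2w^2 + uv^2 - w^3 - w modulo G:
  leading term v^2w^2: subtract (-v)·g_3 from -v^2w^2 + uv^2 - w^3 - w → -w^3 - w
  leading term w^3: no divisor's leading term divides it; move -w^3 to the remainder.
  leading term w: no divisor's leading term divides it; move -w to the remainder.
  normal form = -w^3 - w.
The normal form is nonzero, so p ∉ I. Since p minus its normal form lies in I, I + (p) = I + (r) where r = -w^3 - w; decide whether this ideal is the whole ring.
Run Buchberger on G together with r (pairs among the g_i already reduce to 0 since G is a Gröbner basis):
g_1 = u^3v + uvw - uv + vw, LT = u^3v.
g_2 = u^2w + u - w + 1, LT = u^2w.
g_3 = vw^2 - uv, LT = vw^2.
r = -w^3 - w, LT = w^3.

S(g_2,r): lcm = u^2w^3. S = -u^2w + uw^2 - w^3 + w^2.
  reduce S modulo (g_1, g_2, g_3, r):
  remainder uw^2 + w^2 + u + 1 ≠ 0; add m_5 = uw^2 + w^2 + u + 1 to the basis.

S(g_3,r): lcm = vw^3. S = -uvw - vw.
  reduce S modulo (g_1, g_2, g_3, r, m_5):
  remainder -uvw - vw ≠ 0; add m_6 = -uvw - vw to the basis.

S(g_1,m_5): lcm = u^3vw^2. S = -u^2vw^2 + uvw^3 - u^3v - uvw^2 + vw^3 - u^2v.
  reduce S modulo (g_1, g_2, g_3, r, m_5, m_6):
  remainder u^2v - v ≠ 0; add m_7 = u^2v - v to the basis.

S(g_2,m_5): lcm = u^2w^2. S = -uw^2 - u^2 + uw - w^2 - u + w.
  reduce S modulo (g_1, g_2, g_3, r, m_5, m_6, m_7):
  remainder -u^2 + uw + w + 1 ≠ 0; add m_8 = -u^2 + uw + w + 1 to the basis.

S(g_3,m_5): lcm = uvw^2. S = -u^2v - vw^2 - uv - v.
  reduce S modulo (g_1, g_2, g_3, r, m_5, m_6, m_7, m_8):
  remainder uv + v ≠ 0; add m_9 = uv + v to the basis.

The other S-polynomials (S(g_1,g_2), S(g_1,g_3), S(g_1,r), S(g_2,g_3), S(r,m_5), S(g_1,m_6), S(g_2,m_6), S(g_3,m_6), S(r,m_6), S(m_5,m_6), S(g_1,m_7), S(g_2,m_7), S(g_3,m_7), S(r,m_7), S(m_5,m_7), S(m_6,m_7), S(g_1,m_8), S(g_2,m_8), S(g_3,m_8), S(r,m_8), S(m_5,m_8), S(m_6,m_8), S(m_7,m_8), S(g_1,m_9), S(g_2,m_9), S(g_3,m_9), S(r,m_9), S(m_5,m_9), S(m_6,m_9), S(m_7,m_9), S(m_8,m_9)) all reduce to 0 modulo the current basis, so we have a Gröbner basis.
Inter-reduce: drop elements whose leading term is divisible by another's, tail-reduce, and make monic.
Reduced Gröbner basis: {uw^2 + w^2 + u + 1, vw^2 + v, w^3 + w, u^2 - uw - w - 1, uv + v}.
The reduced Gröbner basis of I + (p) is {uw^2 + w^2 + u + 1, vw^2 + v, w^3 + w, u^2 - uw - w - 1, uv + v} ≠ {1}, a proper ideal, so the enlarged system stays consistent: p is independent of I, with normal form -w^3 - w.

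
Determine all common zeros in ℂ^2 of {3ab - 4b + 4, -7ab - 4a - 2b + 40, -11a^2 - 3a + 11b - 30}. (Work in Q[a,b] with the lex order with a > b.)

Compute a lex Gröbner basis by Buchberger's algorithm.
f_1 = 3ab - 4b + 4, LT = ab.
f_2 = -7ab - 4a - 2b + 40, LT = ab.
f_3 = -11a^2 - 3a + 11b - 30, LT = a^2.

S(f_1,f_2): lcm = ab. S = -4/7a - 34/21b + 148/21.
  reduce S modulo (f_1, f_2, f_3):
  remainder -4/7a - 34/21b + 148/21 ≠ 0; add h_4 = -4/7a - 34/21b + 148/21 to the basis.

S(f_1,f_3): lcm = a^2b. S = -53/33ab + 4/3a + b^2 - 30/11b.
  reduce S modulo (f_1, f_2, f_3, h_4):
  remainder b^2 - 856/99b + 1840/99 ≠ 0; add h_5 = b^2 - 856/99b + 1840/99 to the basis.

S(f_2,f_3): lcm = a^2b. S = 4/7a^2 + 1/77ab - 40/7a + b^2 - 30/11b.
  reduce S modulo (f_1, f_2, f_3, h_4, h_5):
  remainder 16036/693b - 64144/693 ≠ 0; add h_6 = 16036/693b - 64144/693 to the basis.

The other S-polynomials (S(f_1,h_4), S(f_2,h_4), S(f_3,h_4), S(f_1,h_5), S(f_2,h_5), S(f_3,h_5), S(h_4,h_5), S(f_1,h_6), S(f_2,h_6), S(f_3,h_6), S(h_4,h_6), S(h_5,h_6)) all reduce to 0 modulo the current basis, so we have a Gröbner basis.
Inter-reduce: drop elements whose leading term is divisible by another's, tail-reduce, and make monic.
Reduced Gröbner basis: {a - 1, b - 4}.

From the last basis element, b - 4 = 0, so b takes values in {4}. Each choice, substituted upward through the basis, yields the corresponding point(s) of the solution set.
  b = 4: the earlier basis element becomes a - 1 = 0, giving a = 1 — point (1, 4).

{(1, 4)}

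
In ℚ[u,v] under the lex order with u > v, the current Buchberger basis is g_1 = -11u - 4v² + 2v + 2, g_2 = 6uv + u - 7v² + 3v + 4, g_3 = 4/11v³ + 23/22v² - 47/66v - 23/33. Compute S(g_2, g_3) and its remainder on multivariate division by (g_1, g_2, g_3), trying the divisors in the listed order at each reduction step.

lcm(LM(g_2), LM(g_3)) = uv³.
S = (lcm/LT(g_2))·g_2 − (lcm/LT(g_3))·g_3 = -65/24uv² + 47/24uv + 23/12u - 7/6v⁴ + ½v³ + ⅔v².
Reduce S modulo (g_1, g_2, g_3) in that order:
  leading term uv²: subtract (65/264v²)·g_1 from -65/24uv² + 47/24uv + 23/12u - 7/6v⁴ + ½v³ + ⅔v² → 47/24uv + 23/12u - 2/11v⁴ + 1/132v³ + 23/132v²
  leading term uv: subtract (-47/264v)·g_1 from 47/24uv + 23/12u - 2/11v⁴ + 1/132v³ + 23/132v² → 23/12u - 2/11v⁴ - 31/44v³ + 35/66v² + 47/132v
  leading term u: subtract (-23/132)·g_1 from 23/12u - 2/11v⁴ - 31/44v³ + 35/66v² + 47/132v → -2/11v⁴ - 31/44v³ - ⅙v² + 31/44v + 23/66
  leading term v⁴: subtract (-½v)·g_3 from -2/11v⁴ - 31/44v³ - ⅙v² + 31/44v + 23/66 → -2/11v³ - 23/44v² + 47/132v + 23/66
  leading term v³: subtract (-½)·g_3 from -2/11v³ - 23/44v² + 47/132v + 23/66 → 0
The remainder is 0, so this S-polynomial contributes no new basis element.

S(g_2, g_3) = -65/24uv² + 47/24uv + 23/12u - 7/6v⁴ + ½v³ + ⅔v²; remainder on division = 0.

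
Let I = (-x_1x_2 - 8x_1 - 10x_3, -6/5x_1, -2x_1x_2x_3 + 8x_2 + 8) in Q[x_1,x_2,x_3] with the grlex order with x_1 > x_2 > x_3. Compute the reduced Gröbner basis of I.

G = {x_1, x_2 + 1, x_3}

f_1 = -x_1x_2 - 8x_1 - 10x_3, LT = x_1x_2.
f_2 = -6/5x_1, LT = x_1.
f_3 = -2x_1x_2x_3 + 8x_2 + 8, LT = x_1x_2x_3.

S(f_1,f_2): lcm = x_1x_2. S = 8x_1 + 10x_3.
  leading term x_1: subtract (-20/3)·f_2 from 8x_1 + 10x_3 → 10x_3
  leading term x_3: no divisor's leading term divides it; move 10x_3 to the remainder.
  remainder 10x_3 ≠ 0; add g_4 = 10x_3 to the basis.

S(f_1,f_3): lcm = x_1x_2x_3. S = 8x_1x_3 + 10x_3^2 + 4x_2 + 4.
  leading term x_1x_3: subtract (-20/3x_3)·f_2 from 8x_1x_3 + 10x_3^2 + 4x_2 + 4 → 10x_3^2 + 4x_2 + 4
  leading term x_3^2: subtract (x_3)·g_4 from 10x_3^2 + 4x_2 + 4 → 4x_2 + 4
  leading term x_2: no divisor's leading term divides it; move 4x_2 to the remainder.
  leading term 1: no divisor's leading term divides it; move 4 to the remainder.
  remainder 4x_2 + 4 ≠ 0; add g_5 = 4x_2 + 4 to the basis.

The other S-polynomials (S(f_2,f_3), S(f_1,g_4), S(f_2,g_4), S(f_3,g_4), S(f_1,g_5), S(f_2,g_5), S(f_3,g_5), S(g_4,g_5)) all reduce to 0 modulo the current basis, so we have a Gröbner basis.
Inter-reduce: drop elements whose leading term is divisible by another's, tail-reduce, and make monic.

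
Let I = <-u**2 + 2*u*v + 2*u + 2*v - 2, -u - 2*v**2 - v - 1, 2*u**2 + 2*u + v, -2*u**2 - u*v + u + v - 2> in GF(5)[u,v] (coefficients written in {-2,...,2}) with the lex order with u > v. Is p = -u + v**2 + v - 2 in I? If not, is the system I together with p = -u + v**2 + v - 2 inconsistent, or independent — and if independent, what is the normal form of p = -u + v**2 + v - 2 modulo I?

Adjoining -u + v**2 + v - 2 makes the ideal the whole ring: the system is inconsistent.

First compute the reduced Gröbner basis of I by Buchberger's algorithm.
f_1 = -u**2 + 2*u*v + 2*u + 2*v - 2, LT = u**2.
f_2 = -u - 2*v**2 - v - 1, LT = u.
f_3 = 2*u**2 + 2*u + v, LT = u**2.
f_4 = -2*u**2 - u*v + u + v - 2, LT = u**2.

S(f_1,f_2): lcm = u**2. S = -2*u*v**2 + 2*u*v + 2*u - 2*v + 2.
  reduce S modulo (f_1, f_2, f_3, f_4):
  remainder -v**4 - 2*v**3 + v**2 - v ≠ 0; add h_5 = -v**4 - 2*v**3 + v**2 - v to the basis.

S(f_1,f_3): lcm = u**2. S = -2*u*v + 2*u + 2.
  reduce S modulo (f_1, f_2, f_3, f_4, h_5):
  remainder -v**3 - 2*v**2 ≠ 0; add h_6 = -v**3 - 2*v**2 to the basis.

S(f_1,f_4): lcm = u**2. S = u + v + 1.
  reduce S modulo (f_1, f_2, f_3, f_4, h_5, h_6):
  remainder -2*v**2 ≠ 0; add h_7 = -2*v**2 to the basis.

S(h_5,h_6): lcm = v**4. S = -v**2 + v.
  reduce S modulo (f_1, f_2, f_3, f_4, h_5, h_6, h_7):
  remainder v ≠ 0; add h_8 = v to the basis.

The other S-polynomials (S(f_2,f_3), S(f_2,f_4), S(f_3,f_4), S(f_1,h_5), S(f_2,h_5), S(f_3,h_5), S(f_4,h_5), S(f_1,h_6), S(f_2,h_6), S(f_3,h_6), S(f_4,h_6), S(f_1,h_7), S(f_2,h_7), S(f_3,h_7), S(f_4,h_7), S(h_5,h_7), S(h_6,h_7), S(f_1,h_8), S(f_2,h_8), S(f_3,h_8), S(f_4,h_8), S(h_5,h_8), S(h_6,h_8), S(h_7,h_8)) all reduce to 0 modulo the current basis, so we have a Gröbner basis.
Inter-reduce: drop elements whose leading term is divisible by another's, tail-reduce, and make monic.
Reduced Gröbner basis: {u + 1, v}.
Label its elements g_1 = u + 1, g_2 = v.

Reduce p = -u + v**2 + v - 2 modulo G:
  leading term u: subtract (-1)·g_1 from -u + v**2 + v - 2 → v**2 + v - 1
  leading term v**2: subtract (v)·g_2 from v**2 + v - 1 → v - 1
  leading term v: subtract (1)·g_2 from v - 1 → -1
  leading term 1: no divisor's leading term divides it; move -1 to the remainder.
  normal form = -1.
The normal form is nonzero, so p ∉ I. Since p minus its normal form lies in I, I + (p) = I + (r) where r = -1; decide whether this ideal is the whole ring.
Here r = -1 is a nonzero constant, hence a unit: 1 ∈ I + (p), the Gröbner basis of I + (p) is {1}, and the enlarged system has no common solution — adjoining p is inconsistent.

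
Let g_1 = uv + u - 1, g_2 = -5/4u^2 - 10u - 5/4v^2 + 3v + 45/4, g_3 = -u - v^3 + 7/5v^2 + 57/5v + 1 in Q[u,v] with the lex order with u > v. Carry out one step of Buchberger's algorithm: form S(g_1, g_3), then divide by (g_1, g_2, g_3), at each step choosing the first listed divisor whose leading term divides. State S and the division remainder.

lcm(LM(g_1), LM(g_3)) = uv.
S = (lcm/LT(g_1))·g_1 − (lcm/LT(g_3))·g_3 = u - v^4 + 7/5v^3 + 57/5v^2 + v - 1.
Reduce S modulo (g_1, g_2, g_3) in that order:
  leading term u: subtract (-1)·g_3 from u - v^4 + 7/5v^3 + 57/5v^2 + v - 1 → -v^4 + 2/5v^3 + 64/5v^2 + 62/5v
  leading term v^4: no divisor's leading term divides it; move -v^4 to the remainder.
  leading term v^3: no divisor's leading term divides it; move 2/5v^3 to the remainder.
  leading term v^2: no divisor's leading term divides it; move 64/5v^2 to the remainder.
  leading term v: no divisor's leading term divides it; move 62/5v to the remainder.
The remainder -v^4 + 2/5v^3 + 64/5v^2 + 62/5v is nonzero, so it would be added as the next basis element.

S(g_1, g_3) = u - v^4 + 7/5v^3 + 57/5v^2 + v - 1; remainder on division = -v^4 + 2/5v^3 + 64/5v^2 + 62/5v.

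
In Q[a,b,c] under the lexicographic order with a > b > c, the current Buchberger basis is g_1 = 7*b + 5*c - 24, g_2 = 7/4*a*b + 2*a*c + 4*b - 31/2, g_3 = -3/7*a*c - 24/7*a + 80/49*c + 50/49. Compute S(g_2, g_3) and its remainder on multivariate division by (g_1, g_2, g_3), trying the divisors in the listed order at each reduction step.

S(g_2, g_3) = -8*a*b + 8/7*a*c**2 + 128/21*b*c + 50/21*b - 62/7*c; remainder on division = 0.

lcm(LM(g_2), LM(g_3)) = a*b*c.
S = (lcm/LT(g_2))·g_2 − (lcm/LT(g_3))·g_3 = -8*a*b + 8/7*a*c**2 + 128/21*b*c + 50/21*b - 62/7*c.
Reduce S modulo (g_1, g_2, g_3) in that order:
  leading term a*b: subtract (-8/7*a)·g_1 from -8*a*b + 8/7*a*c**2 + 128/21*b*c + 50/21*b - 62/7*c → 8/7*a*c**2 + 40/7*a*c - 192/7*a + 128/21*b*c + 50/21*b - 62/7*c
  leading term a*c**2: subtract (-8/3*c)·g_3 from 8/7*a*c**2 + 40/7*a*c - 192/7*a + 128/21*b*c + 50/21*b - 62/7*c → -24/7*a*c - 192/7*a + 128/21*b*c + 50/21*b + 640/147*c**2 - 902/147*c
  leading term a*c: subtract (8)·g_3 from -24/7*a*c - 192/7*a + 128/21*b*c + 50/21*b + 640/147*c**2 - 902/147*c → 128/21*b*c + 50/21*b + 640/147*c**2 - 2822/147*c - 400/49
  leading term b*c: subtract (128/147*c)·g_1 from 128/21*b*c + 50/21*b + 640/147*c**2 - 2822/147*c - 400/49 → 50/21*b + 250/147*c - 400/49
  leading term b: subtract (50/147)·g_1 from 50/21*b + 250/147*c - 400/49 → 0
The remainder is 0, so this S-polynomial contributes no new basis element.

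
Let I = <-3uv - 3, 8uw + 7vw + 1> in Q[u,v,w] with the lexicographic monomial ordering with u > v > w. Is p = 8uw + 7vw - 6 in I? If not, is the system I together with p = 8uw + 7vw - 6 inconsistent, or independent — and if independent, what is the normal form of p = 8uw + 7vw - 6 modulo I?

First compute the reduced Gröbner basis of I by Buchberger's algorithm.
f_1 = -3uv - 3, LT = uv.
f_2 = 8uw + 7vw + 1, LT = uw.

S(f_1,f_2): lcm = uvw. S = -7/8v^2w - 1/8v + w.
  reduce S modulo (f_1, f_2):
  remainder -7/8v^2w - 1/8v + w ≠ 0; add h_3 = -7/8v^2w - 1/8v + w to the basis.

The other S-polynomials (S(f_1,h_3), S(f_2,h_3)) all reduce to 0 modulo the current basis, so we have a Gröbner basis.
Inter-reduce: drop elements whose leading term is divisible by another's, tail-reduce, and make monic.
Reduced Gröbner basis: {uv + 1, uw + 7/8vw + 1/8, v^2w + 1/7v - 8/7w}.
Label its elements g_1 = uv + 1, g_2 = uw + 7/8vw + 1/8, g_3 = v^2w + 1/7v - 8/7w.

Reduce p = 8uw + 7vw - 6 modulo G:
  leading term uw: subtract (8)·g_2 from 8uw + 7vw - 6 → -7
  leading term 1: no divisor's leading term divides it; move -7 to the remainder.
  normal form = -7.
The normal form is nonzero, so p ∉ I. Since p minus its normal form lies in I, I + (p) = I + (r) where r = -7; decide whether this ideal is the whole ring.
Here r = -7 is a nonzero constant, hence a unit: 1 ∈ I + (p), the Gröbner basis of I + (p) is {1}, and the enlarged system has no common solution — adjoining p is inconsistent.

The remainder on division by a Gröbner basis is unique — it is the normal form.

Adjoining 8uw + 7vw - 6 makes the ideal the whole ring: the system is inconsistent.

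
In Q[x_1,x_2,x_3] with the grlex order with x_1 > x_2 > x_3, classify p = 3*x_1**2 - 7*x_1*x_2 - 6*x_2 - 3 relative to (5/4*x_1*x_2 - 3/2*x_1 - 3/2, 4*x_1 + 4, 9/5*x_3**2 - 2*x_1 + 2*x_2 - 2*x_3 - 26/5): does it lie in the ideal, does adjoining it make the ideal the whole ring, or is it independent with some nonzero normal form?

3*x_1**2 - 7*x_1*x_2 - 6*x_2 - 3 lies in I (it reduces to 0).

First compute the reduced Gröbner basis of I by Buchberger's algorithm.
f_1 = 5/4*x_1*x_2 - 3/2*x_1 - 3/2, LT = x_1*x_2.
f_2 = 4*x_1 + 4, LT = x_1.
f_3 = 9/5*x_3**2 - 2*x_1 + 2*x_2 - 2*x_3 - 26/5, LT = x_3**2.

S(f_1,f_2): lcm = x_1*x_2. S = -6/5*x_1 - x_2 - 6/5.
  leading term x_1: subtract (-3/10)·f_2 from -6/5*x_1 - x_2 - 6/5 → -x_2
  leading term x_2: no divisor's leading term divides it; move -x_2 to the remainder.
  remainder -x_2 ≠ 0; add h_4 = -x_2 to the basis.

The other S-polynomials (S(f_1,f_3), S(f_2,f_3), S(f_1,h_4), S(f_2,h_4), S(f_3,h_4)) all reduce to 0 modulo the current basis, so we have a Gröbner basis.
Inter-reduce: drop elements whose leading term is divisible by another's, tail-reduce, and make monic.
Reduced Gröbner basis: {x_3**2 - 10/9*x_3 - 16/9, x_1 + 1, x_2}.
Label its elements g_1 = x_3**2 - 10/9*x_3 - 16/9, g_2 = x_1 + 1, g_3 = x_2.

Reduce p = 3*x_1**2 - 7*x_1*x_2 - 6*x_2 - 3 modulo G:
  leading term x_1**2: subtract (3*x_1)·g_2 from 3*x_1**2 - 7*x_1*x_2 - 6*x_2 - 3 → -7*x_1*x_2 - 3*x_1 - 6*x_2 - 3
  leading term x_1*x_2: subtract (-7*x_2)·g_2 from -7*x_1*x_2 - 3*x_1 - 6*x_2 - 3 → -3*x_1 + x_2 - 3
  leading term x_1: subtract (-3)·g_2 from -3*x_1 + x_2 - 3 → x_2
  leading term x_2: subtract (1)·g_3 from x_2 → 0
  normal form = 0.
Since the normal form is 0, p ∈ I.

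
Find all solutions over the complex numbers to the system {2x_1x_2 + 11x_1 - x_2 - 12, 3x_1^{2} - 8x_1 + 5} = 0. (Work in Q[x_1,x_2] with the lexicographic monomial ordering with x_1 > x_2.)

{(5/3, -19/7), (1, 1)}

Compute a lex Gröbner basis by Buchberger's algorithm.
f_1 = 2x_1x_2 + 11x_1 - x_2 - 12, LT = x_1x_2.
f_2 = 3x_1^{2} - 8x_1 + 5, LT = x_1^{2}.

S(f_1,f_2): lcm = x_1^{2}x_2. S = \tfrac{11}{2}x_1^{2} + \tfrac{13}{6}x_1x_2 - 6x_1 - \tfrac{5}{3}x_2.
  leading term x_1^{2}: subtract (\tfrac{11}{6})·f_2 from \tfrac{11}{2}x_1^{2} + \tfrac{13}{6}x_1x_2 - 6x_1 - \tfrac{5}{3}x_2 → \tfrac{13}{6}x_1x_2 + \tfrac{26}{3}x_1 - \tfrac{5}{3}x_2 - \tfrac{55}{6}
  leading term x_1x_2: subtract (\tfrac{13}{12})·f_1 from \tfrac{13}{6}x_1x_2 + \tfrac{26}{3}x_1 - \tfrac{5}{3}x_2 - \tfrac{55}{6} → -\tfrac{13}{4}x_1 - \tfrac{7}{12}x_2 + \tfrac{23}{6}
  leading term x_1: no divisor's leading term divides it; move -\tfrac{13}{4}x_1 to the remainder.
  leading term x_2: no divisor's leading term divides it; move -\tfrac{7}{12}x_2 to the remainder.
  leading term 1: no divisor's leading term divides it; move \tfrac{23}{6} to the remainder.
  remainder -\tfrac{13}{4}x_1 - \tfrac{7}{12}x_2 + \tfrac{23}{6} ≠ 0; add h_3 = -\tfrac{13}{4}x_1 - \tfrac{7}{12}x_2 + \tfrac{23}{6} to the basis.

S(f_1,h_3): lcm = x_1x_2. S = \tfrac{11}{2}x_1 - \tfrac{7}{39}x_2^{2} + \tfrac{53}{78}x_2 - 6.
  leading term x_1: subtract (-\tfrac{22}{13})·h_3 from \tfrac{11}{2}x_1 - \tfrac{7}{39}x_2^{2} + \tfrac{53}{78}x_2 - 6 → -\tfrac{7}{39}x_2^{2} - \tfrac{4}{13}x_2 + \tfrac{19}{39}
  leading term x_2^{2}: no divisor's leading term divides it; move -\tfrac{7}{39}x_2^{2} to the remainder.
  leading term x_2: no divisor's leading term divides it; move -\tfrac{4}{13}x_2 to the remainder.
  leading term 1: no divisor's leading term divides it; move \tfrac{19}{39} to the remainder.
  remainder -\tfrac{7}{39}x_2^{2} - \tfrac{4}{13}x_2 + \tfrac{19}{39} ≠ 0; add h_4 = -\tfrac{7}{39}x_2^{2} - \tfrac{4}{13}x_2 + \tfrac{19}{39} to the basis.

The other S-polynomials (S(f_2,h_3), S(f_1,h_4), S(f_2,h_4), S(h_3,h_4)) all reduce to 0 modulo the current basis, so we have a Gröbner basis.
Inter-reduce: drop elements whose leading term is divisible by another's, tail-reduce, and make monic.
Reduced Gröbner basis: {x_1 + \tfrac{7}{39}x_2 - \tfrac{46}{39}, x_2^{2} + \tfrac{12}{7}x_2 - \tfrac{19}{7}}.

From the last basis element, x_2^{2} + \tfrac{12}{7}x_2 - \tfrac{19}{7} = 0, so x_2 takes values in {-19/7, 1}. Each choice, substituted upward through the basis, yields the corresponding point(s) of the solution set.
  x_2 = -19/7: the earlier basis element becomes x_1 - \tfrac{5}{3} = 0, giving x_1 = 5/3 — point (5/3, -19/7).
  x_2 = 1: the earlier basis element becomes x_1 - 1 = 0, giving x_1 = 1 — point (1, 1).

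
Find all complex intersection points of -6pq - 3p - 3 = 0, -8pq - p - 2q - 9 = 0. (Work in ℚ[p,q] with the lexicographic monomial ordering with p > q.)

Compute a lex Gröbner basis by Buchberger's algorithm.
f_1 = -6pq - 3p - 3, LT = pq.
f_2 = -8pq - p - 2q - 9, LT = pq.

S(f_1,f_2): lcm = pq. S = ⅜p - ¼q - ⅝.
  leading term p: no divisor's leading term divides it; move ⅜p to the remainder.
  leading term q: no divisor's leading term divides it; move -¼q to the remainder.
  leading term 1: no divisor's leading term divides it; move -⅝ to the remainder.
  remainder ⅜p - ¼q - ⅝ ≠ 0; add h_3 = ⅜p - ¼q - ⅝ to the basis.

S(f_1,h_3): lcm = pq. S = ½p + ⅔q² + 5/3q + ½.
  leading term p: subtract (4/3)·h_3 from ½p + ⅔q² + 5/3q + ½ → ⅔q² + 2q + 4/3
  leading term q²: no divisor's leading term divides it; move ⅔q² to the remainder.
  leading term q: no divisor's leading term divides it; move 2q to the remainder.
  leading term 1: no divisor's leading term divides it; move 4/3 to the remainder.
  remainder ⅔q² + 2q + 4/3 ≠ 0; add h_4 = ⅔q² + 2q + 4/3 to the basis.

The other S-polynomials (S(f_2,h_3), S(f_1,h_4), S(f_2,h_4), S(h_3,h_4)) all reduce to 0 modulo the current basis, so we have a Gröbner basis.
Inter-reduce: drop elements whose leading term is divisible by another's, tail-reduce, and make monic.
Reduced Gröbner basis: {p - ⅔q - 5/3, q² + 3q + 2}.

Since the basis is lex-ordered, q² + 3q + 2 is univariate in q. Its roots are {-2, -1}. Back-substituting each root into the other basis elements fixes the other coordinates.
  q = -2: the earlier basis element becomes p - ⅓ = 0, giving p = 1/3 — point (1/3, -2).
  q = -1: the earlier basis element becomes p - 1 = 0, giving p = 1 — point (1, -1).
Check: every point annihilates each of the original generators.
A lex Gröbner basis triangularizes the system, enabling back-substitution.

{(1/3, -2), (1, -1)}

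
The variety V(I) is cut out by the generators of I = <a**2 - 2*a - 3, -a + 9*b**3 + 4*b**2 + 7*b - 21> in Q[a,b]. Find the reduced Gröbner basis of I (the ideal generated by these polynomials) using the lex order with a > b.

G = {a - 9*b**3 - 4*b**2 - 7*b + 21, b**6 + 8/9*b**5 + 142/81*b**4 - 340/81*b**3 - 127/81*b**2 - 308/81*b + 160/27}

Buchberger's algorithm terminates because the ascending chain of leading-term ideals stabilizes.

f_1 = a**2 - 2*a - 3, LT = a**2.
f_2 = -a + 9*b**3 + 4*b**2 + 7*b - 21, LT = a.

S(f_1,f_2): lcm = a**2. S = 9*a*b**3 + 4*a*b**2 + 7*a*b - 23*a - 3.
  leading term a*b**3: subtract (-9*b**3)·f_2 from 9*a*b**3 + 4*a*b**2 + 7*a*b - 23*a - 3 → 4*a*b**2 + 7*a*b - 23*a + 81*b**6 + 36*b**5 + 63*b**4 - 189*b**3 - 3
  leading term a*b**2: subtract (-4*b**2)·f_2 from 4*a*b**2 + 7*a*b - 23*a + 81*b**6 + 36*b**5 + 63*b**4 - 189*b**3 - 3 → 7*a*b - 23*a + 81*b**6 + 72*b**5 + 79*b**4 - 161*b**3 - 84*b**2 - 3
  leading term a*b: subtract (-7*b)·f_2 from 7*a*b - 23*a + 81*b**6 + 72*b**5 + 79*b**4 - 161*b**3 - 84*b**2 - 3 → -23*a + 81*b**6 + 72*b**5 + 142*b**4 - 133*b**3 - 35*b**2 - 147*b - 3
  leading term a: subtract (23)·f_2 from -23*a + 81*b**6 + 72*b**5 + 142*b**4 - 133*b**3 - 35*b**2 - 147*b - 3 → 81*b**6 + 72*b**5 + 142*b**4 - 340*b**3 - 127*b**2 - 308*b + 480
  leading term b**6: no divisor's leading term divides it; move 81*b**6 to the remainder.
  leading term b**5: no divisor's leading term divides it; move 72*b**5 to the remainder.
  leading term b**4: no divisor's leading term divides it; move 142*b**4 to the remainder.
  leading term b**3: no divisor's leading term divides it; move -340*b**3 to the remainder.
  leading term b**2: no divisor's leading term divides it; move -127*b**2 to the remainder.
  leading term b: no divisor's leading term divides it; move -308*b to the remainder.
  leading term 1: no divisor's leading term divides it; move 480 to the remainder.
  remainder 81*b**6 + 72*b**5 + 142*b**4 - 340*b**3 - 127*b**2 - 308*b + 480 ≠ 0; add g_3 = 81*b**6 + 72*b**5 + 142*b**4 - 340*b**3 - 127*b**2 - 308*b + 480 to the basis.

S(f_1,g_3): leading monomials are coprime, so the S-polynomial reduces to 0 (Buchberger's first criterion).
S(f_2,g_3): leading monomials are coprime, so the S-polynomial reduces to 0 (Buchberger's first criterion).
Every S-polynomial of the final basis reduces to 0, so we have a Gröbner basis.
Inter-reduce: drop elements whose leading term is divisible by another's, tail-reduce, and make monic.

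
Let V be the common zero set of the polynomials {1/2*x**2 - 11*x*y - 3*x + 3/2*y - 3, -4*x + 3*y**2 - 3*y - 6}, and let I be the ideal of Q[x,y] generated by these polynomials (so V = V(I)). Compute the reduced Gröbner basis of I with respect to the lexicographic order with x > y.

G = {x - 3/4*y**2 + 3/4*y + 3/2, y**4 - 94/3*y**3 + 55/3*y**2 + 76*y + 28/3}

The reduced Gröbner basis is the canonical form of the ideal for this ordering.

f_1 = 1/2*x**2 - 11*x*y - 3*x + 3/2*y - 3, LT = x**2.
f_2 = -4*x + 3*y**2 - 3*y - 6, LT = x.

S(f_1,f_2): lcm = x**2. S = 3/4*x*y**2 - 91/4*x*y - 15/2*x + 3*y - 6.
  reduce S modulo (f_1, f_2):
  remainder 9/16*y**4 - 141/8*y**3 + 165/16*y**2 + 171/4*y + 21/4 ≠ 0; add g_3 = 9/16*y**4 - 141/8*y**3 + 165/16*y**2 + 171/4*y + 21/4 to the basis.

The other S-polynomials (S(f_1,g_3), S(f_2,g_3)) all reduce to 0 modulo the current basis, so we have a Gröbner basis.
Inter-reduce: drop elements whose leading term is divisible by another's, tail-reduce, and make monic.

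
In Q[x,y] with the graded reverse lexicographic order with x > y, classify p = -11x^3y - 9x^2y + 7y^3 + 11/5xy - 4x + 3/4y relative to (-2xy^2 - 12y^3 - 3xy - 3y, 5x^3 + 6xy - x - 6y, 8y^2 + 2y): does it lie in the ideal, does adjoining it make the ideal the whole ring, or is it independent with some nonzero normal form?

-11x^3y - 9x^2y + 7y^3 + 11/5xy - 4x + 3/4y is independent of I; its normal form modulo I is -4x.

First compute the reduced Gröbner basis of I by Buchberger's algorithm.
f_1 = -2xy^2 - 12y^3 - 3xy - 3y, LT = xy^2.
f_2 = 5x^3 + 6xy - x - 6y, LT = x^3.
f_3 = 8y^2 + 2y, LT = y^2.

S(f_1,f_2): lcm = x^3y^2. S = 6x^2y^3 + 3/2x^3y - 6/5xy^3 + 3/2x^2y + 1/5xy^2 + 6/5y^3.
  leading term x^2y^3: subtract (-3xy)·f_1 from 6x^2y^3 + 3/2x^3y - 6/5xy^3 + 3/2x^2y + 1/5xy^2 + 6/5y^3 → -36xy^4 + 3/2x^3y - 9x^2y^2 - 6/5xy^3 + 3/2x^2y - 44/5xy^2 + 6/5y^3
  leading term xy^4: subtract (18y^2)·f_1 from -36xy^4 + 3/2x^3y - 9x^2y^2 - 6/5xy^3 + 3/2x^2y - 44/5xy^2 + 6/5y^3 → 216y^5 + 3/2x^3y - 9x^2y^2 + 264/5xy^3 + 3/2x^2y - 44/5xy^2 + 276/5y^3
  leading term y^5: subtract (27y^3)·f_3 from 216y^5 + 3/2x^3y - 9x^2y^2 + 264/5xy^3 + 3/2x^2y - 44/5xy^2 + 276/5y^3 → 3/2x^3y - 9x^2y^2 + 264/5xy^3 - 54y^4 + 3/2x^2y - 44/5xy^2 + 276/5y^3
  leading term x^3y: subtract (3/10y)·f_2 from 3/2x^3y - 9x^2y^2 + 264/5xy^3 - 54y^4 + 3/2x^2y - 44/5xy^2 + 276/5y^3 → -9x^2y^2 + 264/5xy^3 - 54y^4 + 3/2x^2y - 53/5xy^2 + 276/5y^3 + 3/10xy + 9/5y^2
  leading term x^2y^2: subtract (9/2x)·f_1 from -9x^2y^2 + 264/5xy^3 - 54y^4 + 3/2x^2y - 53/5xy^2 + 276/5y^3 + 3/10xy + 9/5y^2 → 534/5xy^3 - 54y^4 + 15x^2y - 53/5xy^2 + 276/5y^3 + 69/5xy + 9/5y^2
  leading term xy^3: subtract (-267/5y)·f_1 from 534/5xy^3 - 54y^4 + 15x^2y - 53/5xy^2 + 276/5y^3 + 69/5xy + 9/5y^2 → -3474/5y^4 + 15x^2y - 854/5xy^2 + 276/5y^3 + 69/5xy - 792/5y^2
  leading term y^4: subtract (-1737/20y^2)·f_3 from -3474/5y^4 + 15x^2y - 854/5xy^2 + 276/5y^3 + 69/5xy - 792/5y^2 → 15x^2y - 854/5xy^2 + 2289/10y^3 + 69/5xy - 792/5y^2
  leading term x^2y: no divisor's leading term divides it; move 15x^2y to the remainder.
  leading term xy^2: subtract (427/5)·f_1 from -854/5xy^2 + 2289/10y^3 + 69/5xy - 792/5y^2 → 12537/10y^3 + 270xy - 792/5y^2 + 1281/5y
  leading term y^3: subtract (12537/80y)·f_3 from 12537/10y^3 + 270xy - 792/5y^2 + 1281/5y → 270xy - 18873/40y^2 + 1281/5y
  leading term xy: no divisor's leading term divides it; move 270xy to the remainder.
  leading term y^2: subtract (-18873/320)·f_3 from -18873/40y^2 + 1281/5y → 11973/32y
  leading term y: no divisor's leading term divides it; move 11973/32y to the remainder.
  remainder 15x^2y + 270xy + 11973/32y ≠ 0; add h_4 = 15x^2y + 270xy + 11973/32y to the basis.

S(f_1,f_3): lcm = xy^2. S = 6y^3 + 5/4xy + 3/2y.
  leading term y^3: subtract (3/4y)·f_3 from 6y^3 + 5/4xy + 3/2y → 5/4xy - 3/2y^2 + 3/2y
  leading term xy: no divisor's leading term divides it; move 5/4xy to the remainder.
  leading term y^2: subtract (-3/16)·f_3 from -3/2y^2 + 3/2y → 15/8y
  leading term y: no divisor's leading term divides it; move 15/8y to the remainder.
  remainder 5/4xy + 15/8y ≠ 0; add h_5 = 5/4xy + 15/8y to the basis.

S(f_1,h_4): lcm = x^2y^2. S = 6xy^3 + 3/2x^2y - 18xy^2 + 3/2xy - 3991/160y^2.
  leading term xy^3: subtract (-3y)·f_1 from 6xy^3 + 3/2x^2y - 18xy^2 + 3/2xy - 3991/160y^2 → -36y^4 + 3/2x^2y - 27xy^2 + 3/2xy - 5431/160y^2
  leading term y^4: subtract (-9/2y^2)·f_3 from -36y^4 + 3/2x^2y - 27xy^2 + 3/2xy - 5431/160y^2 → 3/2x^2y - 27xy^2 + 9y^3 + 3/2xy - 5431/160y^2
  leading term x^2y: subtract (1/10)·h_4 from 3/2x^2y - 27xy^2 + 9y^3 + 3/2xy - 5431/160y^2 → -27xy^2 + 9y^3 - 51/2xy - 5431/160y^2 - 11973/320y
  leading term xy^2: subtract (27/2)·f_1 from -27xy^2 + 9y^3 - 51/2xy - 5431/160y^2 - 11973/320y → 171y^3 + 15xy - 5431/160y^2 + 987/320y
  leading term y^3: subtract (171/8y)·f_3 from 171y^3 + 15xy - 5431/160y^2 + 987/320y → 15xy - 12271/160y^2 + 987/320y
  leading term xy: subtract (12)·h_5 from 15xy - 12271/160y^2 + 987/320y → -12271/160y^2 - 6213/320y
  leading term y^2: subtract (-12271/1280)·f_3 from -12271/160y^2 - 6213/320y → -31/128y
  leading term y: no divisor's leading term divides it; move -31/128y to the remainder.
  remainder -31/128y ≠ 0; add h_6 = -31/128y to the basis.

The other S-polynomials (S(f_2,f_3), S(f_2,h_4), S(f_3,h_4), S(f_1,h_5), S(f_2,h_5), S(f_3,h_5), S(h_4,h_5), S(f_1,h_6), S(f_2,h_6), S(f_3,h_6), S(h_4,h_6), S(h_5,h_6)) all reduce to 0 modulo the current basis, so we have a Gröbner basis.
Inter-reduce: drop elements whose leading term is divisible by another's, tail-reduce, and make monic.
Reduced Gröbner basis: {x^3 - 1/5x, y}.
Label its elements g_1 = x^3 - 1/5x, g_2 = y.

Reduce p = -11x^3y - 9x^2y + 7y^3 + 11/5xy - 4x + 3/4y modulo G:
  leading term x^3y: subtract (-11y)·g_1 from -11x^3y - 9x^2y + 7y^3 + 11/5xy - 4x + 3/4y → -9x^2y + 7y^3 - 4x + 3/4y
  leading term x^2y: subtract (-9x^2)·g_2 from -9x^2y + 7y^3 - 4x + 3/4y → 7y^3 - 4x + 3/4y
  leading term y^3: subtract (7y^2)·g_2 from 7y^3 - 4x + 3/4y → -4x + 3/4y
  leading term x: no divisor's leading term divides it; move -4x to the remainder.
  leading term y: subtract (3/4)·g_2 from 3/4y → 0
  normal form = -4x.
The normal form is nonzero, so p ∉ I. Since p minus its normal form lies in I, I + (p) = I + (r) where r = -4x; decide whether this ideal is the whole ring.
Run Buchberger on G together with r (pairs among the g_i already reduce to 0 since G is a Gröbner basis):
g_1 = x^3 - 1/5x, LT = x^3.
g_2 = y, LT = y.
r = -4x, LT = x.

The S-polynomials (S(g_1,g_2), S(g_1,r), S(g_2,r)) all reduce to 0 modulo the current basis, so we have a Gröbner basis.
Inter-reduce: drop elements whose leading term is divisible by another's, tail-reduce, and make monic.
Reduced Gröbner basis: {x, y}.
The reduced Gröbner basis of I + (p) is {x, y} ≠ {1}, a proper ideal, so the enlarged system stays consistent: p is independent of I, with normal form -4x.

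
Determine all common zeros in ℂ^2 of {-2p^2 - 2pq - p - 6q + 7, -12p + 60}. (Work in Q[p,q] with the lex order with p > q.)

Compute a lex Gröbner basis by Buchberger's algorithm.
f_1 = -2p^2 - 2pq - p - 6q + 7, LT = p^2.
f_2 = -12p + 60, LT = p.

S(f_1,f_2): lcm = p^2. S = pq + 11/2p + 3q - 7/2.
  leading term pq: subtract (-1/12q)·f_2 from pq + 11/2p + 3q - 7/2 → 11/2p + 8q - 7/2
  leading term p: subtract (-11/24)·f_2 from 11/2p + 8q - 7/2 → 8q + 24
  leading term q: no divisor's leading term divides it; move 8q to the remainder.
  leading term 1: no divisor's leading term divides it; move 24 to the remainder.
  remainder 8q + 24 ≠ 0; add h_3 = 8q + 24 to the basis.

S(f_1,h_3): leading monomials are coprime, so the S-polynomial reduces to 0 (Buchberger's first criterion).
S(f_2,h_3): leading monomials are coprime, so the S-polynomial reduces to 0 (Buchberger's first criterion).
Every S-polynomial of the final basis reduces to 0, so we have a Gröbner basis.
Inter-reduce: drop elements whose leading term is divisible by another's, tail-reduce, and make monic.
Reduced Gröbner basis: {p - 5, q + 3}.

Elimination: the polynomial q + 3 lies in the elimination ideal for q, so q ∈ {-3}. For each such q, the remaining basis elements (now univariate) give the rest of the solution.
  q = -3: the earlier basis element becomes p - 5 = 0, giving p = 5 — point (5, -3).
Each listed point satisfies every original equation (direct substitution).
Zero-dimensionality of the ideal guarantees finitely many solutions over ℂ.

{(5, -3)}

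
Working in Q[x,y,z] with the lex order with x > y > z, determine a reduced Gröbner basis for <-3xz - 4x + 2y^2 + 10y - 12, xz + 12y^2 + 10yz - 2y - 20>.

G = {x - 19/2y^2 - 15/2yz - y + 18, y^2z + 24/19y^2 + 15/19yz^2 + 22/19yz - 4/19y - 36/19z - 40/19}

Buchberger's algorithm terminates because the ascending chain of leading-term ideals stabilizes.

f_1 = -3xz - 4x + 2y^2 + 10y - 12, LT = xz.
f_2 = xz + 12y^2 + 10yz - 2y - 20, LT = xz.

S(f_1,f_2): lcm = xz. S = 4/3x - 38/3y^2 - 10yz - 4/3y + 24.
  reduce S modulo (f_1, f_2):
  remainder 4/3x - 38/3y^2 - 10yz - 4/3y + 24 ≠ 0; add g_3 = 4/3x - 38/3y^2 - 10yz - 4/3y + 24 to the basis.

S(f_1,g_3): lcm = xz. S = 4/3x + 19/2y^2z - 2/3y^2 + 15/2yz^2 + yz - 10/3y - 18z + 4.
  reduce S modulo (f_1, f_2, g_3):
  remainder 19/2y^2z + 12y^2 + 15/2yz^2 + 11yz - 2y - 18z - 20 ≠ 0; add g_4 = 19/2y^2z + 12y^2 + 15/2yz^2 + 11yz - 2y - 18z - 20 to the basis.

The other S-polynomials (S(f_2,g_3), S(f_1,g_4), S(f_2,g_4), S(g_3,g_4)) all reduce to 0 modulo the current basis, so we have a Gröbner basis.
Inter-reduce: drop elements whose leading term is divisible by another's, tail-reduce, and make monic.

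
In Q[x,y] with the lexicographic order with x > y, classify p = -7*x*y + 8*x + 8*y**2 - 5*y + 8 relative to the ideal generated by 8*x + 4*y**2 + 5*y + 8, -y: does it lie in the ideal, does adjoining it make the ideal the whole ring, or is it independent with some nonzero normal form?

-7*x*y + 8*x + 8*y**2 - 5*y + 8 lies in I (it reduces to 0).

First compute the reduced Gröbner basis of I by Buchberger's algorithm.
f_1 = 8*x + 4*y**2 + 5*y + 8, LT = x.
f_2 = -y, LT = y.

S(f_1,f_2): leading monomials are coprime, so the S-polynomial reduces to 0 (Buchberger's first criterion).
Every S-polynomial of the final basis reduces to 0, so we have a Gröbner basis.
Inter-reduce: drop elements whose leading term is divisible by another's, tail-reduce, and make monic.
Reduced Gröbner basis: {x + 1, y}.
Label its elements g_1 = x + 1, g_2 = y.

Reduce p = -7*x*y + 8*x + 8*y**2 - 5*y + 8 modulo G:
  leading term x*y: subtract (-7*y)·g_1 from -7*x*y + 8*x + 8*y**2 - 5*y + 8 → 8*x + 8*y**2 + 2*y + 8
  leading term x: subtract (8)·g_1 from 8*x + 8*y**2 + 2*y + 8 → 8*y**2 + 2*y
  leading term y**2: subtract (8*y)·g_2 from 8*y**2 + 2*y → 2*y
  leading term y: subtract (2)·g_2 from 2*y → 0
  normal form = 0.
Since the normal form is 0, p ∈ I.

The remainder on division by a Gröbner basis is unique — it is the normal form.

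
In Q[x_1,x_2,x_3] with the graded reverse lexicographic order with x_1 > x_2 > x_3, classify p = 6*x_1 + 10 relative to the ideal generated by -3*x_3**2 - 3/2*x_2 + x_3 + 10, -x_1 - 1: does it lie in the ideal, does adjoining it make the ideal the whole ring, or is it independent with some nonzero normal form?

First compute the reduced Gröbner basis of I by Buchberger's algorithm.
f_1 = -3*x_3**2 - 3/2*x_2 + x_3 + 10, LT = x_3**2.
f_2 = -x_1 - 1, LT = x_1.

S(f_1,f_2): leading monomials are coprime, so the S-polynomial reduces to 0 (Buchberger's first criterion).
Every S-polynomial of the final basis reduces to 0, so we have a Gröbner basis.
Inter-reduce: drop elements whose leading term is divisible by another's, tail-reduce, and make monic.
Reduced Gröbner basis: {x_3**2 + 1/2*x_2 - 1/3*x_3 - 10/3, x_1 + 1}.
Label its elements g_1 = x_3**2 + 1/2*x_2 - 1/3*x_3 - 10/3, g_2 = x_1 + 1.

Reduce p = 6*x_1 + 10 modulo G:
  leading term x_1: subtract (6)·g_2 from 6*x_1 + 10 → 4
  leading term 1: no divisor's leading term divides it; move 4 to the remainder.
  normal form = 4.
The normal form is nonzero, so p ∉ I. Since p minus its normal form lies in I, I + (p) = I + (r) where r = 4; decide whether this ideal is the whole ring.
Here r = 4 is a nonzero constant, hence a unit: 1 ∈ I + (p), the Gröbner basis of I + (p) is {1}, and the enlarged system has no common solution — adjoining p is inconsistent.

Adjoining 6*x_1 + 10 makes the ideal the whole ring: the system is inconsistent.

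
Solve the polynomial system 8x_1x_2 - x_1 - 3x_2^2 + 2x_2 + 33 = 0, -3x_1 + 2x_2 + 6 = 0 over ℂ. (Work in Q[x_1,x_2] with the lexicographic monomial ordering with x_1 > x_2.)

{(-20/21, -31/7), (0, -3)}

Compute a lex Gröbner basis by Buchberger's algorithm.
f_1 = 8x_1x_2 - x_1 - 3x_2^2 + 2x_2 + 33, LT = x_1x_2.
f_2 = -3x_1 + 2x_2 + 6, LT = x_1.

S(f_1,f_2): lcm = x_1x_2. S = -1/8x_1 + 7/24x_2^2 + 9/4x_2 + 33/8.
  reduce S modulo (f_1, f_2):
  remainder 7/24x_2^2 + 13/6x_2 + 31/8 ≠ 0; add h_3 = 7/24x_2^2 + 13/6x_2 + 31/8 to the basis.

The other S-polynomials (S(f_1,h_3), S(f_2,h_3)) all reduce to 0 modulo the current basis, so we have a Gröbner basis.
Inter-reduce: drop elements whose leading term is divisible by another's, tail-reduce, and make monic.
Reduced Gröbner basis: {x_1 - 2/3x_2 - 2, x_2^2 + 52/7x_2 + 93/7}.

A lex Gröbner basis eliminates variables successively. Here x_2^2 + 52/7x_2 + 93/7 depends only on x_2, with roots {-31/7, -3}; lifting each root through the earlier basis elements recovers the full solutions.
  x_2 = -31/7: the earlier basis element becomes x_1 + 20/21 = 0, giving x_1 = -20/21 — point (-20/21, -31/7).
  x_2 = -3: the earlier basis element becomes x_1 = 0, giving x_1 = 0 — point (0, -3).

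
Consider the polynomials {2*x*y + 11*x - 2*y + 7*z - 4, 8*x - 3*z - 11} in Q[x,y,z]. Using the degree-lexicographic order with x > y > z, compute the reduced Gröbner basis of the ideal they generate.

Buchberger's algorithm terminates because the ascending chain of leading-term ideals stabilizes.

f_1 = 2*x*y + 11*x - 2*y + 7*z - 4, LT = x*y.
f_2 = 8*x - 3*z - 11, LT = x.

S(f_1,f_2): lcm = x*y. S = 3/8*y*z + 11/2*x + 3/8*y + 7/2*z - 2.
  leading term y*z: no divisor's leading term divides it; move 3/8*y*z to the remainder.
  leading term x: subtract (11/16)·f_2 from 11/2*x + 3/8*y + 7/2*z - 2 → 3/8*y + 89/16*z + 89/16
  leading term y: no divisor's leading term divides it; move 3/8*y to the remainder.
  leading term z: no divisor's leading term divides it; move 89/16*z to the remainder.
  leading term 1: no divisor's leading term divides it; move 89/16 to the remainder.
  remainder 3/8*y*z + 3/8*y + 89/16*z + 89/16 ≠ 0; add g_3 = 3/8*y*z + 3/8*y + 89/16*z + 89/16 to the basis.

The other S-polynomials (S(f_1,g_3), S(f_2,g_3)) all reduce to 0 modulo the current basis, so we have a Gröbner basis.
Inter-reduce: drop elements whose leading term is divisible by another's, tail-reduce, and make monic.

G = {y*z + y + 89/6*z + 89/6, x - 3/8*z - 11/8}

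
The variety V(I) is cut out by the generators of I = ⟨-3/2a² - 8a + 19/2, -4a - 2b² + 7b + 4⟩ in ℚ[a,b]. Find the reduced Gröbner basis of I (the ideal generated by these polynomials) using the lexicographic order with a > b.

f_1 = -3/2a² - 8a + 19/2, LT = a².
f_2 = -4a - 2b² + 7b + 4, LT = a.

S(f_1,f_2): lcm = a². S = -½ab² + 7/4ab + 19/3a - 19/3.
  leading term ab²: subtract (⅛b²)·f_2 from -½ab² + 7/4ab + 19/3a - 19/3 → 7/4ab + 19/3a + ¼b⁴ - ⅞b³ - ½b² - 19/3
  leading term ab: subtract (-7/16b)·f_2 from 7/4ab + 19/3a + ¼b⁴ - ⅞b³ - ½b² - 19/3 → 19/3a + ¼b⁴ - 7/4b³ + 41/16b² + 7/4b - 19/3
  leading term a: subtract (-19/12)·f_2 from 19/3a + ¼b⁴ - 7/4b³ + 41/16b² + 7/4b - 19/3 → ¼b⁴ - 7/4b³ - 29/48b² + 77/6b
  leading term b⁴: no divisor's leading term divides it; move ¼b⁴ to the remainder.
  leading term b³: no divisor's leading term divides it; move -7/4b³ to the remainder.
  leading term b²: no divisor's leading term divides it; move -29/48b² to the remainder.
  leading term b: no divisor's leading term divides it; move 77/6b to the remainder.
  remainder ¼b⁴ - 7/4b³ - 29/48b² + 77/6b ≠ 0; add g_3 = ¼b⁴ - 7/4b³ - 29/48b² + 77/6b to the basis.

The other S-polynomials (S(f_1,g_3), S(f_2,g_3)) all reduce to 0 modulo the current basis, so we have a Gröbner basis.
Inter-reduce: drop elements whose leading term is divisible by another's, tail-reduce, and make monic.

G = {a + ½b² - 7/4b - 1, b⁴ - 7b³ - 29/12b² + 154/3b}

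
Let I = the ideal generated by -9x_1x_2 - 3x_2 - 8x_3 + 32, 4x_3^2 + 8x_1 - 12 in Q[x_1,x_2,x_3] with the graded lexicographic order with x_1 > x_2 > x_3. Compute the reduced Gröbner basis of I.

G = {x_1x_2 + 1/3x_2 + 8/9x_3 - 32/9, x_3^2 + 2x_1 - 3}

f_1 = -9x_1x_2 - 3x_2 - 8x_3 + 32, LT = x_1x_2.
f_2 = 4x_3^2 + 8x_1 - 12, LT = x_3^2.

The S-polynomials (S(f_1,f_2)) all reduce to 0 modulo the current basis, so we have a Gröbner basis.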